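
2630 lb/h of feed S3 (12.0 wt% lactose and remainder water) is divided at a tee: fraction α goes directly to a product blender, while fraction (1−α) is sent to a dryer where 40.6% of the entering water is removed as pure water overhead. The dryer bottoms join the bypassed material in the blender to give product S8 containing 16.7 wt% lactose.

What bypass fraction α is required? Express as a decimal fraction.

0.212

All 2630×0.120 = 315.6 lb/h of lactose reaches S8, so S8 = 315.6/0.167 = 1889.8 lb/h and vapour = 740.18 lb/h.
The evaporator receives (1−α)·2630 of feed at 0.880 water and removes 0.406 of that water:
0.406×0.880×(1−α)×2630 = 740.18
(1−α) = 740.18/939.65 = 0.7877;  α = 0.2123.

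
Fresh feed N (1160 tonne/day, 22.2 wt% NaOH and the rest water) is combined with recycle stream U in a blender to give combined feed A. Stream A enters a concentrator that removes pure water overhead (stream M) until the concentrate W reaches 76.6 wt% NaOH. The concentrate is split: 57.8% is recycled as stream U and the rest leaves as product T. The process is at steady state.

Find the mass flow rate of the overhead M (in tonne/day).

823.8 tonne/day

Overall NaOH balance (none leaves overhead): NaOH in fresh feed = NaOH in product, i.e. 1160×0.222 = (1−0.578)·W·0.766.
W = 257.52/(0.766×0.422) = 796.65 tonne/day.
Recycle U = 0.578×796.65 = 460.47 tonne/day.
Combined feed A = 1160 + 460.47 = 1620.5 tonne/day.
Overhead M = A − W = 1620.5 − 796.65 = 823.81 tonne/day.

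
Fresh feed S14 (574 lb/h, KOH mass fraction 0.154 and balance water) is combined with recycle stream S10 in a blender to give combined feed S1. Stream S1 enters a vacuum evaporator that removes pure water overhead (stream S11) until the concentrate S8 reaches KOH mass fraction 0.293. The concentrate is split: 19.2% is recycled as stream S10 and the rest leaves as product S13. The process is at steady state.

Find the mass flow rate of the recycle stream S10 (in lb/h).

71.69 lb/h

Overall KOH balance (none leaves overhead): KOH in fresh feed = KOH in product, i.e. 574×0.154 = (1−0.192)·S8·0.293.
S8 = 88.396/(0.293×0.808) = 373.38 lb/h.
Recycle S10 = 0.192×373.38 = 71.689 lb/h.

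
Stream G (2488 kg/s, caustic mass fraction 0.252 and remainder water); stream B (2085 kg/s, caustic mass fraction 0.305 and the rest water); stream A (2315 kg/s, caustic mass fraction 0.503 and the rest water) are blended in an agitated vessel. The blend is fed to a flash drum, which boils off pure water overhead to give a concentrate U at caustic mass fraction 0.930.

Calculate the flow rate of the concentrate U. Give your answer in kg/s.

2610 kg/s

caustic entering = 2488×0.252 + 2085×0.305 + 2315×0.503 = 2427.3 kg/s.
All caustic reports to U, so U = 2427.3/0.930 = 2610 kg/s.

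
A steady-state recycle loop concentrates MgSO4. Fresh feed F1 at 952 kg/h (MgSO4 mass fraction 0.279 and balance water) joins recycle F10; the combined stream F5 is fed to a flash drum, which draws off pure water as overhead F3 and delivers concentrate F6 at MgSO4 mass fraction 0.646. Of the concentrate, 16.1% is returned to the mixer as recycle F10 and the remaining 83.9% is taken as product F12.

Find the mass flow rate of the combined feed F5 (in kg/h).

1031 kg/h

Overall MgSO4 balance (none leaves overhead): MgSO4 in fresh feed = MgSO4 in product, i.e. 952×0.279 = (1−0.161)·F6·0.646.
F6 = 265.61/(0.646×0.839) = 490.06 kg/h.
Recycle F10 = 0.161×490.06 = 78.899 kg/h.
Combined feed F5 = 952 + 78.899 = 1030.9 kg/h.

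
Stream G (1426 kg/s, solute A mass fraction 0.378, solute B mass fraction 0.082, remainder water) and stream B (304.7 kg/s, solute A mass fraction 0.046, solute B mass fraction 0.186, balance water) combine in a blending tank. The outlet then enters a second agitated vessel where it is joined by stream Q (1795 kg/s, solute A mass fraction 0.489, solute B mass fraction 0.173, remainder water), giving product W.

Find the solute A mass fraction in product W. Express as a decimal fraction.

0.406

Overall, product flow = 3525.7 kg/s.
solute A in = 1426×0.378 + 304.7×0.046 + 1795×0.489 = 1430.8 kg/s.
solute A fraction in W = 0.406.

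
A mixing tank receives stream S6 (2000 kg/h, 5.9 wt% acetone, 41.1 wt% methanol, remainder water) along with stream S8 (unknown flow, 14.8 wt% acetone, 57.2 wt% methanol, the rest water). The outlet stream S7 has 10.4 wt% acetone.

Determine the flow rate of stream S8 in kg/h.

2045 kg/h

Let S8 be the unknown flow. Total out = 2000 + S8.
acetone balance: 118 + 0.148·S8 = 0.104·(2000 + S8)
(0.148 − 0.104)·S8 = 0.104×2000 − 118 = 90
S8 = 90 / 0.044 = 2045.5 kg/h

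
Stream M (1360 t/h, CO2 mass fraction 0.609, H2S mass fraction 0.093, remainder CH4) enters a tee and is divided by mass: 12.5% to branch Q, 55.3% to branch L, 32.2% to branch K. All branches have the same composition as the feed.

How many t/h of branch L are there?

Branch L flow = 0.553×1360 = 752.08 t/h.

752.1 t/h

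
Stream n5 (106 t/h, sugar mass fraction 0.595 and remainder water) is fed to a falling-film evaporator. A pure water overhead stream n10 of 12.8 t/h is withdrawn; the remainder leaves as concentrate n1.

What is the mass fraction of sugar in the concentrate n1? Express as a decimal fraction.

sugar is not removed: 106×0.595 = 63.07 t/h of sugar enters n1.
Concentrate = 106 − 12.8 = 93.2 t/h.
Mass fraction = 63.07/93.2 = 0.677.

0.677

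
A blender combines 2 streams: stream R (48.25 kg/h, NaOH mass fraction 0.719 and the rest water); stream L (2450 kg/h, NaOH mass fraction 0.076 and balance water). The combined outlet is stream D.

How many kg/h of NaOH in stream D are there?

220.9 kg/h

NaOH out = NaOH in = 48.25×0.719 + 2450×0.076 = 220.89 kg/h.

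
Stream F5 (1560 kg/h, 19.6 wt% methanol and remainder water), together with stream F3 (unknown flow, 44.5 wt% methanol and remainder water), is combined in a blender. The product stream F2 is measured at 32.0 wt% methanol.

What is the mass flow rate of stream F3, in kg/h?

1548 kg/h

Let F3 be the unknown flow. Total out = 1560 + F3.
methanol balance: 305.76 + 0.445·F3 = 0.320·(1560 + F3)
(0.445 − 0.320)·F3 = 0.320×1560 − 305.76 = 193.44
F3 = 193.44 / 0.125 = 1547.5 kg/h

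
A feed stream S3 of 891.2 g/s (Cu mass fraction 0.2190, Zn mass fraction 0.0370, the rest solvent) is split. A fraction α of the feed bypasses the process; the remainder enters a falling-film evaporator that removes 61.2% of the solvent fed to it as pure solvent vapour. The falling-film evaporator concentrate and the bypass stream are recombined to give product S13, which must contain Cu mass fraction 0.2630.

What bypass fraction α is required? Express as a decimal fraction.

0.633

All 891.2×0.219 = 195.17 g/s of Cu reaches S13, so S13 = 195.17/0.263 = 742.1 g/s and vapour = 149.1 g/s.
The evaporator receives (1−α)·891.2 of feed at 0.744 solvent and removes 0.612 of that solvent:
0.612×0.744×(1−α)×891.2 = 149.1
(1−α) = 149.1/405.79 = 0.3674;  α = 0.6326.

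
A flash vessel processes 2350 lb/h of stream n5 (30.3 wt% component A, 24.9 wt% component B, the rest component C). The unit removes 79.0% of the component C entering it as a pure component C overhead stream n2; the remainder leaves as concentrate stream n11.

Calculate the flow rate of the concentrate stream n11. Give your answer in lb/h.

component C entering = 2350×0.448 = 1052.8 lb/h; overhead removed = 0.790×1052.8 = 831.71 lb/h.
Concentrate = 2350 − 831.71 = 1518.3 lb/h.

1518 lb/h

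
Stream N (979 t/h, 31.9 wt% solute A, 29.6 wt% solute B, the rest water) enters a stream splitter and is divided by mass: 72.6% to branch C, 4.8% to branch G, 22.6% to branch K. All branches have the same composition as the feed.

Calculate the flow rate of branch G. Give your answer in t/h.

46.99 t/h

Branch G flow = 0.048×979 = 46.992 t/h.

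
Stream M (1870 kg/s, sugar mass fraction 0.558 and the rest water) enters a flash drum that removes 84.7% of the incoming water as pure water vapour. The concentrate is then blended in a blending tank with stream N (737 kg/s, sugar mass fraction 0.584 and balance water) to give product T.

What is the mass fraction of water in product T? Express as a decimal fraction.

0.227

Vapour removed = 0.847×0.442×1870 = 700.08 kg/s; concentrate = 1169.9 kg/s.
water reaching the mixer = 126.46 (from concentrate) + 737×0.416 = 433.05 kg/s.
Product flow = 1169.9 + 737 = 1906.9 kg/s; water fraction = 0.227.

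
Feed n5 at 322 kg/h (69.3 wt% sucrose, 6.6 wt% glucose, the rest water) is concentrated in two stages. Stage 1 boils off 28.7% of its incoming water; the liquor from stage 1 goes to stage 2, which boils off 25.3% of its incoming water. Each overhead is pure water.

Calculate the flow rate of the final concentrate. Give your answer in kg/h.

water in feed = 322×0.241 = 77.602 kg/h.
After stage 1: water left = (1−0.287)×77.602 = 55.33; stream total = 299.73 kg/h.
After stage 2: water left = (1−0.253)×55.33 = 41.332; final concentrate = 285.73 kg/h.

285.7 kg/h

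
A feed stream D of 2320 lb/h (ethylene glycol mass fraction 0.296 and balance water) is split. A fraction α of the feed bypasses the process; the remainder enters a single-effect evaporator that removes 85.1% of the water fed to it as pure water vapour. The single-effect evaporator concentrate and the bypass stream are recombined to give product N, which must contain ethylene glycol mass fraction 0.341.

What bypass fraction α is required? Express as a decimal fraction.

0.780

All 2320×0.296 = 686.72 lb/h of ethylene glycol reaches N, so N = 686.72/0.341 = 2013.8 lb/h and vapour = 306.16 lb/h.
The evaporator receives (1−α)·2320 of feed at 0.704 water and removes 0.851 of that water:
0.851×0.704×(1−α)×2320 = 306.16
(1−α) = 306.16/1389.9 = 0.2203;  α = 0.7797.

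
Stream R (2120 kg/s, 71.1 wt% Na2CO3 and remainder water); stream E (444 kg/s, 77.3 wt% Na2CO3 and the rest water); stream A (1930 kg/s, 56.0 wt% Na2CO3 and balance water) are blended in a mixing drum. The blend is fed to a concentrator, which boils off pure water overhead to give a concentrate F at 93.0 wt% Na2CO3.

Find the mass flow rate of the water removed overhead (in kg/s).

1342 kg/s

Na2CO3 entering = 2120×0.711 + 444×0.773 + 1930×0.560 = 2931.3 kg/s.
All Na2CO3 reports to F, so F = 2931.3/0.930 = 3152 kg/s.
Total feed = 4494 kg/s; overhead = 4494 − 3152 = 1342 kg/s.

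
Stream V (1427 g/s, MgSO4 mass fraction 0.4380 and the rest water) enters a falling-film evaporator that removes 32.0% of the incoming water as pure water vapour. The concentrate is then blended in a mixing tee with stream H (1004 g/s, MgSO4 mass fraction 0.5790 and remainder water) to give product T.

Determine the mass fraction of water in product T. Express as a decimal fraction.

Vapour removed = 0.320×0.562×1427 = 256.63 g/s; concentrate = 1170.4 g/s.
water reaching the mixer = 545.34 (from concentrate) + 1004×0.421 = 968.03 g/s.
Product flow = 1170.4 + 1004 = 2174.4 g/s; water fraction = 0.4452.

0.4452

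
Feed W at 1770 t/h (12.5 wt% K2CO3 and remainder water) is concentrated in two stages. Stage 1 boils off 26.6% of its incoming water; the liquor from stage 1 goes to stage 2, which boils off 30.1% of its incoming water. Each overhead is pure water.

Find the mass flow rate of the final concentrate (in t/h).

1016 t/h

water in feed = 1770×0.875 = 1548.8 t/h.
After stage 1: water left = (1−0.266)×1548.8 = 1136.8; stream total = 1358 t/h.
After stage 2: water left = (1−0.301)×1136.8 = 794.61; final concentrate = 1015.9 t/h.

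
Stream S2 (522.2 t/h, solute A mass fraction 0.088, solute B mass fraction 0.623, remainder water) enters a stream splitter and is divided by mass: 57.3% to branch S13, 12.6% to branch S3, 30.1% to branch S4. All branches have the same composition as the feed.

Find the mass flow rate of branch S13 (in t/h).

299.2 t/h

Branch S13 flow = 0.573×522.2 = 299.22 t/h.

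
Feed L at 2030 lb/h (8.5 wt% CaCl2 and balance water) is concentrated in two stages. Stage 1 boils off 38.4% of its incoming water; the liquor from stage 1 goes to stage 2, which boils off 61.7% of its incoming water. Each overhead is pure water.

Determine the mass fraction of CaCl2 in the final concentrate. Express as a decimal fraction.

water in feed = 2030×0.915 = 1857.5 lb/h.
After stage 1: water left = (1−0.384)×1857.5 = 1144.2; stream total = 1316.7 lb/h.
After stage 2: water left = (1−0.617)×1144.2 = 438.22; final concentrate = 610.77 lb/h.
CaCl2 fraction = 172.55/610.77 = 0.283.

0.283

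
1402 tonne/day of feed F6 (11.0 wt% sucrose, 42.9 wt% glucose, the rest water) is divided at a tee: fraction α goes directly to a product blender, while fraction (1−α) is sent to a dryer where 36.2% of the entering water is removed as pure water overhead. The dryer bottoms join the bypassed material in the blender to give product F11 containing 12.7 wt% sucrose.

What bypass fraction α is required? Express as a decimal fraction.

0.198

All 1402×0.110 = 154.22 tonne/day of sucrose reaches F11, so F11 = 154.22/0.127 = 1214.3 tonne/day and vapour = 187.67 tonne/day.
The evaporator receives (1−α)·1402 of feed at 0.461 water and removes 0.362 of that water:
0.362×0.461×(1−α)×1402 = 187.67
(1−α) = 187.67/233.97 = 0.8021;  α = 0.1979.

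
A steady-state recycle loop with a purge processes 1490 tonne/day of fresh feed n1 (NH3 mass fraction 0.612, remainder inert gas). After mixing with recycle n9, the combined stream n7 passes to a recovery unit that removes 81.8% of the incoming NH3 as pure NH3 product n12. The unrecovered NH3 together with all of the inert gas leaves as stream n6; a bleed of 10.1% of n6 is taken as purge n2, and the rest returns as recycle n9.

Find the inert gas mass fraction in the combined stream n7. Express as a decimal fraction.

inert gas enters only via n1 and leaves only via the purge: 1490×0.388 = 0.101×(inert gas in n6), and the recovery unit passes all inert gas, so inert gas in n7 = inert gas in n6 = 5724 tonne/day.
NH3 in n7: m_A = 1490×0.612 + (1−0.101)·(1−0.818)·m_A, so m_A = 911.88/0.8364 = 1090.3 tonne/day.
n7 = 1090.3 + 5724 = 6814.2 tonne/day.
inert gas fraction in n7 = 5724/6814.2 = 0.840.

0.840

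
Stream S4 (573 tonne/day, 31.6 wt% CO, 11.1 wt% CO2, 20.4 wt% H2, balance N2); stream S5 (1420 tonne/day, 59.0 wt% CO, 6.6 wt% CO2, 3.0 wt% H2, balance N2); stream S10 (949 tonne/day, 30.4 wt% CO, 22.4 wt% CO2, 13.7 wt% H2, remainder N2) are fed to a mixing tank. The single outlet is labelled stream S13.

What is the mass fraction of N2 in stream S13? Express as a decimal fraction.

Total flow out = 573 + 1420 + 949 = 2942 tonne/day.
N2 in = 573×0.369 + 1420×0.314 + 949×0.335 = 975.23 tonne/day.
N2 mass fraction in S13 = 975.23/2942 = 0.331.

0.331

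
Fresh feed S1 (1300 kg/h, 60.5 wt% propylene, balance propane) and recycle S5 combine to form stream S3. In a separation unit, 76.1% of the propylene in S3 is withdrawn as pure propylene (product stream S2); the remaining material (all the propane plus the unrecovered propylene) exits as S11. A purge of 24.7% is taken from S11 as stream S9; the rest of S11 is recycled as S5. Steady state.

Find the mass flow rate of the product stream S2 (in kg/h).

propylene in S3: m_A = 1300×0.605 + (1−0.247)·(1−0.761)·m_A, so m_A = 786.5/0.8200 = 959.11 kg/h.
Product S2 = 0.761×959.11 = 729.88 kg/h.

729.9 kg/h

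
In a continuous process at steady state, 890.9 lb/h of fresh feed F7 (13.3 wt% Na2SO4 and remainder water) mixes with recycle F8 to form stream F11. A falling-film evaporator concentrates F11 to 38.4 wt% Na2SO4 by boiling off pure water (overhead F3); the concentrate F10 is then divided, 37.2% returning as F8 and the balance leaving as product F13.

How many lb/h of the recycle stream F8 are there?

Overall Na2SO4 balance (none leaves overhead): Na2SO4 in fresh feed = Na2SO4 in product, i.e. 890.9×0.133 = (1−0.372)·F10·0.384.
F10 = 118.49/(0.384×0.628) = 491.35 lb/h.
Recycle F8 = 0.372×491.35 = 182.78 lb/h.

182.8 lb/h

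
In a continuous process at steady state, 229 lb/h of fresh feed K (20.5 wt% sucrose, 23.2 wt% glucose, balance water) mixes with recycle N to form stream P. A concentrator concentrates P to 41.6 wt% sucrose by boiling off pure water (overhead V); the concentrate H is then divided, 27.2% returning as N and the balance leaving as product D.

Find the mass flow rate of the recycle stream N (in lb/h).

Overall sucrose balance (none leaves overhead): sucrose in fresh feed = sucrose in product, i.e. 229×0.205 = (1−0.272)·H·0.416.
H = 46.945/(0.416×0.728) = 155.01 lb/h.
Recycle N = 0.272×155.01 = 42.163 lb/h.

42.16 lb/h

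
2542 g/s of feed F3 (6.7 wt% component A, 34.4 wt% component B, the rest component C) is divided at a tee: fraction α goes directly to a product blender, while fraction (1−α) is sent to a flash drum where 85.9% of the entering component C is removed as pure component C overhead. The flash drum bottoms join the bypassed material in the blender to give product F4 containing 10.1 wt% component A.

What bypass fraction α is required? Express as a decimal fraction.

All 2542×0.067 = 170.31 g/s of component A reaches F4, so F4 = 170.31/0.101 = 1686.3 g/s and vapour = 855.72 g/s.
The evaporator receives (1−α)·2542 of feed at 0.589 component C and removes 0.859 of that component C:
0.859×0.589×(1−α)×2542 = 855.72
(1−α) = 855.72/1286.1 = 0.6653;  α = 0.3347.

0.335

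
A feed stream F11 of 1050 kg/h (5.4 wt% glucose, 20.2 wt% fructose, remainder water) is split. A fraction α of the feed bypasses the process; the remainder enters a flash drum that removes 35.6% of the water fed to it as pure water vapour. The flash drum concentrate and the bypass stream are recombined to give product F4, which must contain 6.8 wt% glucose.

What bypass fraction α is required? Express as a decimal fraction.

0.223

All 1050×0.054 = 56.7 kg/h of glucose reaches F4, so F4 = 56.7/0.068 = 833.82 kg/h and vapour = 216.18 kg/h.
The evaporator receives (1−α)·1050 of feed at 0.744 water and removes 0.356 of that water:
0.356×0.744×(1−α)×1050 = 216.18
(1−α) = 216.18/278.11 = 0.7773;  α = 0.2227.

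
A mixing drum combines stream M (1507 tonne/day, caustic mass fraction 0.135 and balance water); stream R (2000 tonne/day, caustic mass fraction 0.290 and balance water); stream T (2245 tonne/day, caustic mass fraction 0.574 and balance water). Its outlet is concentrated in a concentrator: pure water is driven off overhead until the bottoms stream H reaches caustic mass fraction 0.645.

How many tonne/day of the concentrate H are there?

caustic entering = 1507×0.135 + 2000×0.290 + 2245×0.574 = 2072.1 tonne/day.
All caustic reports to H, so H = 2072.1/0.645 = 3212.5 tonne/day.

3213 tonne/day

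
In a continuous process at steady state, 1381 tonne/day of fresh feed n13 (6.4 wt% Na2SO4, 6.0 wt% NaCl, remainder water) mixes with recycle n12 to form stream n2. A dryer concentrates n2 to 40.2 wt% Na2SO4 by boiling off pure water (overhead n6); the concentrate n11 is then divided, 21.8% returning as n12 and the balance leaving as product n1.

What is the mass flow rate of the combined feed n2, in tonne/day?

1442 tonne/day

Overall Na2SO4 balance (none leaves overhead): Na2SO4 in fresh feed = Na2SO4 in product, i.e. 1381×0.064 = (1−0.218)·n11·0.402.
n11 = 88.384/(0.402×0.782) = 281.15 tonne/day.
Recycle n12 = 0.218×281.15 = 61.291 tonne/day.
Combined feed n2 = 1381 + 61.291 = 1442.3 tonne/day.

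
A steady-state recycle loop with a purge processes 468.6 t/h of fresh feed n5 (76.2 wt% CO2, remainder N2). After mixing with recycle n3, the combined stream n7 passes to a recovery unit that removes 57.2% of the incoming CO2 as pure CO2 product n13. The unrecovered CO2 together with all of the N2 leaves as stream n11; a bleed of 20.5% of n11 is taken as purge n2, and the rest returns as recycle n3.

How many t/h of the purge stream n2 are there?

N2 enters only via n5 and leaves only via the purge: 468.6×0.238 = 0.205×(N2 in n11), and the recovery unit passes all N2, so N2 in n7 = N2 in n11 = 544.03 t/h.
CO2 in n7: m_A = 468.6×0.762 + (1−0.205)·(1−0.572)·m_A, so m_A = 357.07/0.6597 = 541.23 t/h.
n11 = (1−0.572)×541.23 + 544.03 = 775.68 t/h.
Purge n2 = 0.205×775.68 = 159.01 t/h.

159 t/h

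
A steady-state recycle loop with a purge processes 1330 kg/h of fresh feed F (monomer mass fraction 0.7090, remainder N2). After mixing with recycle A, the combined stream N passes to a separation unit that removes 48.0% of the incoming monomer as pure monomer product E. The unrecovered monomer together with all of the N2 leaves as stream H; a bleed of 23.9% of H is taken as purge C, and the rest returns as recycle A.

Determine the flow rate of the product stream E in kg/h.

monomer in N: m_A = 1330×0.709 + (1−0.239)·(1−0.480)·m_A, so m_A = 942.97/0.6043 = 1560.5 kg/h.
Product E = 0.480×1560.5 = 749.03 kg/h.

749 kg/h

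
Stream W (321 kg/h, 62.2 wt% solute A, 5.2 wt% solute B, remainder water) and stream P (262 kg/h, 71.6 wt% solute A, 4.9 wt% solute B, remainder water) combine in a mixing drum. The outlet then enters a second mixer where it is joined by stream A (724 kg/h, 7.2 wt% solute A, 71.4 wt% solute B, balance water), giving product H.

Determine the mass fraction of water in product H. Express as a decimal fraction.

0.246

Overall, product flow = 1307 kg/h.
water in = 321×0.326 + 262×0.235 + 724×0.214 = 321.15 kg/h.
water fraction in H = 0.246.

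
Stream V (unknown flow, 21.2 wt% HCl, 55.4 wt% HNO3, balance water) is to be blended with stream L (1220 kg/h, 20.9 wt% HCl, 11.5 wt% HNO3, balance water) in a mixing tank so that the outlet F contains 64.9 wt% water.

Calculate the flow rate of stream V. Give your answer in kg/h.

Let V be the unknown flow. Total out = 1220 + V.
water balance: 824.72 + 0.234·V = 0.649·(1220 + V)
(0.234 − 0.649)·V = 0.649×1220 − 824.72 = -32.94
V = -32.94 / -0.415 = 79.373 kg/h

79.37 kg/h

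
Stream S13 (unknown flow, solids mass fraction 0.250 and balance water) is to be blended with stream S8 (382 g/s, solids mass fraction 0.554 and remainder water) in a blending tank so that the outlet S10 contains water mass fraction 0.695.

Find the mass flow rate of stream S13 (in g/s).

Let S13 be the unknown flow. Total out = 382 + S13.
water balance: 170.37 + 0.750·S13 = 0.695·(382 + S13)
(0.750 − 0.695)·S13 = 0.695×382 − 170.37 = 95.118
S13 = 95.118 / 0.055 = 1729.4 g/s

1729 g/s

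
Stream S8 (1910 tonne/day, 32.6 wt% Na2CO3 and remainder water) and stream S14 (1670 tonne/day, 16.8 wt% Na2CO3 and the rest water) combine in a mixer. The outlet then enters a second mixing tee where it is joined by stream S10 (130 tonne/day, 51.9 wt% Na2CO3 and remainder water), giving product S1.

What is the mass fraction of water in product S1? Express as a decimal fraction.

Overall, product flow = 3710 tonne/day.
water in = 1910×0.674 + 1670×0.832 + 130×0.481 = 2739.3 tonne/day.
water fraction in S1 = 0.738.

0.738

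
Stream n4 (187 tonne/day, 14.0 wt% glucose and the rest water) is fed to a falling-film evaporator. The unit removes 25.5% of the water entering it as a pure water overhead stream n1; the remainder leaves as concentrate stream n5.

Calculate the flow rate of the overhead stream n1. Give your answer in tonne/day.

water entering = 187×0.860 = 160.82 tonne/day; overhead removed = 0.255×160.82 = 41.009 tonne/day.

41.01 tonne/day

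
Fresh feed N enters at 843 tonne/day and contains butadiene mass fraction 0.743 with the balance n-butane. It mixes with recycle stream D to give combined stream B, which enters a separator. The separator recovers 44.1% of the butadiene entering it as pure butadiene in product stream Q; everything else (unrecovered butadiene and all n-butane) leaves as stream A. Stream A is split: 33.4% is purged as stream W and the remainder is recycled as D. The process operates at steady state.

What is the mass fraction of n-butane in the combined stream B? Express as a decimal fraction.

0.394

n-butane enters only via N and leaves only via the purge: 843×0.257 = 0.334×(n-butane in A), and the separator passes all n-butane, so n-butane in B = n-butane in A = 648.66 tonne/day.
butadiene in B: m_A = 843×0.743 + (1−0.334)·(1−0.441)·m_A, so m_A = 626.35/0.6277 = 997.84 tonne/day.
B = 997.84 + 648.66 = 1646.5 tonne/day.
n-butane fraction in B = 648.66/1646.5 = 0.394.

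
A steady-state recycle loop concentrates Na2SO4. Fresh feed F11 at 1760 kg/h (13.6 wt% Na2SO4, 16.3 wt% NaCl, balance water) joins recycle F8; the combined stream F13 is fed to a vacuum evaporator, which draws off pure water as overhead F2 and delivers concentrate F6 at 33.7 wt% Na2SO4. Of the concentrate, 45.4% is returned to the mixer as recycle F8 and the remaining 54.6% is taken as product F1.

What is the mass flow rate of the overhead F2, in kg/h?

1050 kg/h

Overall Na2SO4 balance (none leaves overhead): Na2SO4 in fresh feed = Na2SO4 in product, i.e. 1760×0.136 = (1−0.454)·F6·0.337.
F6 = 239.36/(0.337×0.546) = 1300.9 kg/h.
Recycle F8 = 0.454×1300.9 = 590.59 kg/h.
Combined feed F13 = 1760 + 590.59 = 2350.6 kg/h.
Overhead F2 = F13 − F6 = 2350.6 − 1300.9 = 1049.7 kg/h.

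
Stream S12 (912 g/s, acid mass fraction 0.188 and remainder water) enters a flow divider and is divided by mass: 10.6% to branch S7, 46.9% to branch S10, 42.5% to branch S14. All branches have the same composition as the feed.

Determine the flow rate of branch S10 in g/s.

Branch S10 flow = 0.469×912 = 427.73 g/s.

427.7 g/s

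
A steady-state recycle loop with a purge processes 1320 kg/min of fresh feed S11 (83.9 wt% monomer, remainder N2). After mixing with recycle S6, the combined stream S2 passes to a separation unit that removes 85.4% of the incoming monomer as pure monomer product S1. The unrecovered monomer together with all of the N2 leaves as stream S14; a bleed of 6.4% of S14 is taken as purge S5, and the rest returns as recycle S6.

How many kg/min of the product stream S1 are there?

monomer in S2: m_A = 1320×0.839 + (1−0.064)·(1−0.854)·m_A, so m_A = 1107.5/0.8633 = 1282.8 kg/min.
Product S1 = 0.854×1282.8 = 1095.5 kg/min.

1095 kg/min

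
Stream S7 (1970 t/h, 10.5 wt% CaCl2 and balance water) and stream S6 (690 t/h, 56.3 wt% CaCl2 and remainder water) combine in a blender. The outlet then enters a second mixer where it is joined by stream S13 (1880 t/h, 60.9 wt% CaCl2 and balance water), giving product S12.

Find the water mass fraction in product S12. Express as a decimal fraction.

0.617

Overall, product flow = 4540 t/h.
water in = 1970×0.895 + 690×0.437 + 1880×0.391 = 2799.8 t/h.
water fraction in S12 = 0.617.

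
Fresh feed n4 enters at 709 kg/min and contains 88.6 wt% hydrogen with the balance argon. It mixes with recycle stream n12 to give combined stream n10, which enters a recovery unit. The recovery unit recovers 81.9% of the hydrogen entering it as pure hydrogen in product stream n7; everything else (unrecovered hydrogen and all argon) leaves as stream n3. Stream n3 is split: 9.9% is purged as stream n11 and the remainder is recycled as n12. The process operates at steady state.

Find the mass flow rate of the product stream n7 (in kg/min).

614.7 kg/min

hydrogen in n10: m_A = 709×0.886 + (1−0.099)·(1−0.819)·m_A, so m_A = 628.17/0.8369 = 750.58 kg/min.
Product n7 = 0.819×750.58 = 614.72 kg/min.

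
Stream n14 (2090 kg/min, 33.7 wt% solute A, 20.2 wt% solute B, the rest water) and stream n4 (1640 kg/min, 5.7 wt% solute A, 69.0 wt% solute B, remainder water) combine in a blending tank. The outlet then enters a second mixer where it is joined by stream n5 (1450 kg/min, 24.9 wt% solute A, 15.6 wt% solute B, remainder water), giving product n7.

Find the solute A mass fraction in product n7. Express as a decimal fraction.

Overall, product flow = 5180 kg/min.
solute A in = 2090×0.337 + 1640×0.057 + 1450×0.249 = 1158.9 kg/min.
solute A fraction in n7 = 0.224.

0.224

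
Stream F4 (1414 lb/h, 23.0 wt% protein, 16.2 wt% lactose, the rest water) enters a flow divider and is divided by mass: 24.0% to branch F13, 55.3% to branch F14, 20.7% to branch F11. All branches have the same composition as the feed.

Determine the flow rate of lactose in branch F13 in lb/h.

54.98 lb/h

Branch F13 total = 0.240×1414 = 339.36 lb/h.
lactose in F13 = 0.162×339.36 = 54.976 lb/h.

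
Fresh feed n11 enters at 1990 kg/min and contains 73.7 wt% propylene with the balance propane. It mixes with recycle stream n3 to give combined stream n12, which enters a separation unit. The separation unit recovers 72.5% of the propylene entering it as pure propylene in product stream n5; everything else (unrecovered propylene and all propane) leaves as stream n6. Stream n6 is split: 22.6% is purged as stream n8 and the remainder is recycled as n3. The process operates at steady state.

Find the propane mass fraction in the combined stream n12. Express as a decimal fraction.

0.554

propane enters only via n11 and leaves only via the purge: 1990×0.263 = 0.226×(propane in n6), and the separation unit passes all propane, so propane in n12 = propane in n6 = 2315.8 kg/min.
propylene in n12: m_A = 1990×0.737 + (1−0.226)·(1−0.725)·m_A, so m_A = 1466.6/0.7872 = 1863.2 kg/min.
n12 = 1863.2 + 2315.8 = 4179 kg/min.
propane fraction in n12 = 2315.8/4179 = 0.554.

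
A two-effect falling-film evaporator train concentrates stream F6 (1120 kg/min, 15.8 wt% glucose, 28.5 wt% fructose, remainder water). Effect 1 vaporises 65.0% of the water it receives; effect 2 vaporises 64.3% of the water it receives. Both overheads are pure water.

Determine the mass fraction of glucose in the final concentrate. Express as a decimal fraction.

water in feed = 1120×0.557 = 623.84 kg/min.
After stage 1: water left = (1−0.650)×623.84 = 218.34; stream total = 714.5 kg/min.
After stage 2: water left = (1−0.643)×218.34 = 77.949; final concentrate = 574.11 kg/min.
glucose fraction = 176.96/574.11 = 0.3082.

0.3082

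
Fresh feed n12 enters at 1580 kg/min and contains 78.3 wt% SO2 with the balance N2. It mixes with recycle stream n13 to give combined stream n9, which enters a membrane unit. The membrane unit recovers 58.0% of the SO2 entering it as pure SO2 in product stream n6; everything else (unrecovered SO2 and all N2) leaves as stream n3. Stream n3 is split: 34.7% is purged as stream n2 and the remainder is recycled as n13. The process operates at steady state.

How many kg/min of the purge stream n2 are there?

N2 enters only via n12 and leaves only via the purge: 1580×0.217 = 0.347×(N2 in n3), and the membrane unit passes all N2, so N2 in n9 = N2 in n3 = 988.07 kg/min.
SO2 in n9: m_A = 1580×0.783 + (1−0.347)·(1−0.580)·m_A, so m_A = 1237.1/0.7257 = 1704.7 kg/min.
n3 = (1−0.580)×1704.7 + 988.07 = 1704 kg/min.
Purge n2 = 0.347×1704 = 591.3 kg/min.

591.3 kg/min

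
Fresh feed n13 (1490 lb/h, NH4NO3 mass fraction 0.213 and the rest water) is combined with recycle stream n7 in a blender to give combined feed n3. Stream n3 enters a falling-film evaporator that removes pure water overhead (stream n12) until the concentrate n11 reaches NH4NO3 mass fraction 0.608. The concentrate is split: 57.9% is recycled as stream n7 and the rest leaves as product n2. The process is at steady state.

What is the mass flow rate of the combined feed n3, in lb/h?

2208 lb/h

Overall NH4NO3 balance (none leaves overhead): NH4NO3 in fresh feed = NH4NO3 in product, i.e. 1490×0.213 = (1−0.579)·n11·0.608.
n11 = 317.37/(0.608×0.421) = 1239.9 lb/h.
Recycle n7 = 0.579×1239.9 = 717.89 lb/h.
Combined feed n3 = 1490 + 717.89 = 2207.9 lb/h.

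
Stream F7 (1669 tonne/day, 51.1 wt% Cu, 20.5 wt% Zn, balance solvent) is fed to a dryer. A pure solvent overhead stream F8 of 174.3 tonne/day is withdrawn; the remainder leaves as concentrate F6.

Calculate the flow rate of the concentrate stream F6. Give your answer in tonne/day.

Concentrate = 1669 − 174.3 = 1494.7 tonne/day.

1495 tonne/day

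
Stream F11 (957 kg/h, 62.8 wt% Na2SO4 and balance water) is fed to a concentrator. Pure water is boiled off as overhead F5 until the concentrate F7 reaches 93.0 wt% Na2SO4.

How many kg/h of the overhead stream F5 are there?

310.8 kg/h

Na2SO4 is conserved: 957×0.628 = 601 kg/h all reports to the concentrate.
Concentrate = 601/(target fraction) = 646.23 kg/h.
Overhead = 957 − 646.23 = 310.77 kg/h.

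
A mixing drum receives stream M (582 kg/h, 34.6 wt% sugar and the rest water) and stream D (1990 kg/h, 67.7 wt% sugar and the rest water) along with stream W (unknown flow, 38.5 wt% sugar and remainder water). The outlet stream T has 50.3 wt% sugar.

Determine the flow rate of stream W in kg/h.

Let W be the unknown flow. Total out = 2572 + W.
sugar balance: 1548.6 + 0.385·W = 0.503·(2572 + W)
(0.385 − 0.503)·W = 0.503×2572 − 1548.6 = -254.89
W = -254.89 / -0.118 = 2160.1 kg/h

2160 kg/h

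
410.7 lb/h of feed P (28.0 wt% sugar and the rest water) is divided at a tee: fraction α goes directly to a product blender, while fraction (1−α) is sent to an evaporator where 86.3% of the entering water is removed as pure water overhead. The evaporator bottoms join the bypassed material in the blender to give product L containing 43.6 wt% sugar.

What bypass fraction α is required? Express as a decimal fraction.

All 410.7×0.280 = 115 lb/h of sugar reaches L, so L = 115/0.436 = 263.75 lb/h and vapour = 146.95 lb/h.
The evaporator receives (1−α)·410.7 of feed at 0.720 water and removes 0.863 of that water:
0.863×0.720×(1−α)×410.7 = 146.95
(1−α) = 146.95/255.19 = 0.5758;  α = 0.4242.

0.424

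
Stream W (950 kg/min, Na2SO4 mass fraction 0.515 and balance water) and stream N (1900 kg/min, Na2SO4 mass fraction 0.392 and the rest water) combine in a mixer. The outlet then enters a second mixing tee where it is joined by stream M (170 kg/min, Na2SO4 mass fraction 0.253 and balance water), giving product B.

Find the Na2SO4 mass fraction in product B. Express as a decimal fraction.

Overall, product flow = 3020 kg/min.
Na2SO4 in = 950×0.515 + 1900×0.392 + 170×0.253 = 1277.1 kg/min.
Na2SO4 fraction in B = 0.423.

0.423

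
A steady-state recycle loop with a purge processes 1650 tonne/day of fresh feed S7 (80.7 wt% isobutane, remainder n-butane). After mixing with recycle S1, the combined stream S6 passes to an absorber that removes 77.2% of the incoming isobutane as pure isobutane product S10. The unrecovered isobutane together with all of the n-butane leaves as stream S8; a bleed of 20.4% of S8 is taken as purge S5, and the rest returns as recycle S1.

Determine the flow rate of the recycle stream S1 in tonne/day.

n-butane enters only via S7 and leaves only via the purge: 1650×0.193 = 0.204×(n-butane in S8), and the absorber passes all n-butane, so n-butane in S6 = n-butane in S8 = 1561 tonne/day.
isobutane in S6: m_A = 1650×0.807 + (1−0.204)·(1−0.772)·m_A, so m_A = 1331.6/0.8185 = 1626.8 tonne/day.
S8 = (1−0.772)×1626.8 + 1561 = 1931.9 tonne/day.
Recycle S1 = (1−0.204)×1931.9 = 1537.8 tonne/day.

1538 tonne/day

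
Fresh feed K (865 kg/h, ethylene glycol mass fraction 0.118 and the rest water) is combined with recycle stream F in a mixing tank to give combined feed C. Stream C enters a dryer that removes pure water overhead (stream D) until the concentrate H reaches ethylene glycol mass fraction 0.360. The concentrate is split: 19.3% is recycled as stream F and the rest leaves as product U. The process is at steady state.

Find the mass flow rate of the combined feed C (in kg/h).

932.8 kg/h

Overall ethylene glycol balance (none leaves overhead): ethylene glycol in fresh feed = ethylene glycol in product, i.e. 865×0.118 = (1−0.193)·H·0.360.
H = 102.07/(0.360×0.807) = 351.34 kg/h.
Recycle F = 0.193×351.34 = 67.808 kg/h.
Combined feed C = 865 + 67.808 = 932.81 kg/h.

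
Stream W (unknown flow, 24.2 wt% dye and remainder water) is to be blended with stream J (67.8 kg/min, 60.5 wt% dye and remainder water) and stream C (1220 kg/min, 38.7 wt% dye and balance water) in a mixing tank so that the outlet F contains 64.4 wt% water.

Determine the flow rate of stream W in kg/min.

479.8 kg/min

Let W be the unknown flow. Total out = 1287.8 + W.
water balance: 774.64 + 0.758·W = 0.644·(1287.8 + W)
(0.758 − 0.644)·W = 0.644×1287.8 − 774.64 = 54.702
W = 54.702 / 0.114 = 479.84 kg/min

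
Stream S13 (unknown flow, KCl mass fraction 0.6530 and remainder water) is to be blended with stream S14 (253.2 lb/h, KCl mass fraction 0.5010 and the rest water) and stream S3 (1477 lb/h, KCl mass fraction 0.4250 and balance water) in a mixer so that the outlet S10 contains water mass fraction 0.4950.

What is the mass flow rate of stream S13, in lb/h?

Let S13 be the unknown flow. Total out = 1730.2 + S13.
water balance: 975.62 + 0.347·S13 = 0.495·(1730.2 + S13)
(0.347 − 0.495)·S13 = 0.495×1730.2 − 975.62 = -119.17
S13 = -119.17 / -0.148 = 805.22 lb/h

805.2 lb/h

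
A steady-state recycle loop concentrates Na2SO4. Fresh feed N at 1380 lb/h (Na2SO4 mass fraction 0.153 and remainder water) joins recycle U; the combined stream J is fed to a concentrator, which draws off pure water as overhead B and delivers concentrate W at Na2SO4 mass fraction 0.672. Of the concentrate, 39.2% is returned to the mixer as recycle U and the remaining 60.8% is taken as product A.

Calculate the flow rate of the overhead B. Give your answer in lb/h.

1066 lb/h

Overall Na2SO4 balance (none leaves overhead): Na2SO4 in fresh feed = Na2SO4 in product, i.e. 1380×0.153 = (1−0.392)·W·0.672.
W = 211.14/(0.672×0.608) = 516.77 lb/h.
Recycle U = 0.392×516.77 = 202.57 lb/h.
Combined feed J = 1380 + 202.57 = 1582.6 lb/h.
Overhead B = J − W = 1582.6 − 516.77 = 1065.8 lb/h.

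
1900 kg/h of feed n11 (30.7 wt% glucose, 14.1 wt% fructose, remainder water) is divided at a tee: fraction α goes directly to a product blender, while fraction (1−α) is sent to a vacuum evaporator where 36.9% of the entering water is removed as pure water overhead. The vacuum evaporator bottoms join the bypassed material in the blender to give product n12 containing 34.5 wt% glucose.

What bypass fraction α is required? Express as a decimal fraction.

0.459

All 1900×0.307 = 583.3 kg/h of glucose reaches n12, so n12 = 583.3/0.345 = 1690.7 kg/h and vapour = 209.28 kg/h.
The evaporator receives (1−α)·1900 of feed at 0.552 water and removes 0.369 of that water:
0.369×0.552×(1−α)×1900 = 209.28
(1−α) = 209.28/387.01 = 0.5408;  α = 0.4592.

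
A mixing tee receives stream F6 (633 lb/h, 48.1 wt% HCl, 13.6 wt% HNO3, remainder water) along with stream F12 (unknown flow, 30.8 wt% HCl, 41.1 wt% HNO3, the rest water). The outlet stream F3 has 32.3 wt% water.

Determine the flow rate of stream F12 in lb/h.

904.3 lb/h

Let F12 be the unknown flow. Total out = 633 + F12.
water balance: 242.44 + 0.281·F12 = 0.323·(633 + F12)
(0.281 − 0.323)·F12 = 0.323×633 − 242.44 = -37.98
F12 = -37.98 / -0.042 = 904.29 lb/h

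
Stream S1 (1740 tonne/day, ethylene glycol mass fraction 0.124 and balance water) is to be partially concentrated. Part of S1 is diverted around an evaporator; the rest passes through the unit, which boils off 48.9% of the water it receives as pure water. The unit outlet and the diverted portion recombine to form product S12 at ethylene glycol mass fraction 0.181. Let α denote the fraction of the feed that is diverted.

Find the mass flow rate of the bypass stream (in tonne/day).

All 1740×0.124 = 215.76 tonne/day of ethylene glycol reaches S12, so S12 = 215.76/0.181 = 1192 tonne/day and vapour = 547.96 tonne/day.
The evaporator receives (1−α)·1740 of feed at 0.876 water and removes 0.489 of that water:
0.489×0.876×(1−α)×1740 = 547.96
(1−α) = 547.96/745.35 = 0.7352;  α = 0.2648.
Bypass flow = 0.2648×1740 = 460.82 tonne/day.

460.8 tonne/day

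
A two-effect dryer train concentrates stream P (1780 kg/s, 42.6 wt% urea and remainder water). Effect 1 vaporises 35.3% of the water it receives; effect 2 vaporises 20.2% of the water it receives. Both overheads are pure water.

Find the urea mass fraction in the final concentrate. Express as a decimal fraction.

water in feed = 1780×0.574 = 1021.7 kg/s.
After stage 1: water left = (1−0.353)×1021.7 = 661.05; stream total = 1419.3 kg/s.
After stage 2: water left = (1−0.202)×661.05 = 527.52; final concentrate = 1285.8 kg/s.
urea fraction = 758.28/1285.8 = 0.590.

0.590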